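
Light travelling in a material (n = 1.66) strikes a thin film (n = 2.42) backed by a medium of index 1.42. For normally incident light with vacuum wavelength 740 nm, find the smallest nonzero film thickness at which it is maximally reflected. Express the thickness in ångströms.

At the upper boundary (n = 1.66 to n = 2.42) the reflected ray undergoes a half-wave phase shift.
Bottom surface (2.42 → 1.42): reflection off a lower-index medium gives no phase shift.
The two reflections differ by half a wavelength.
With one net inversion, constructive interference in reflection requires 2 n t = (m + ½) λ.
Minimum at m = 0: t = λ / (4 n) = 740 / (4 × 2.42) = 76.4 nm.

764 Å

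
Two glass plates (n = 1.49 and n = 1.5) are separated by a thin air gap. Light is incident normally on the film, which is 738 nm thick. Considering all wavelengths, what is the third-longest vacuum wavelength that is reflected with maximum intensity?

At the upper boundary (n = 1.49 to n = 1.0) the reflected ray undergoes no phase shift.
Bottom surface (1.0 → 1.5): reflection off a higher-index medium gives a half-wave phase shift.
The two reflections differ by half a wavelength.
With one net inversion, constructive interference in reflection requires 2 n t = (m + ½) λ.
λ = 2 n t / (m + ½). The third-longest wavelength is m = 2: λ = 2 × 1.0 × 738 / 2.50 = 590 nm.

590 nm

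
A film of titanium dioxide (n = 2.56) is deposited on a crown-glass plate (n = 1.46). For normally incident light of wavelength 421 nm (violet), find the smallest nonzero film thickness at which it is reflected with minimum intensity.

82.2 nm

At the upper boundary (n = 1.0 to n = 2.56) the reflected ray undergoes a half-wave phase shift.
Bottom surface (2.56 → 1.46): reflection off a lower-index medium gives no phase shift.
Net: one phase inversion between the two reflected rays.
So the condition for destructive reflection is 2 n t = m λ.
Minimum nonzero at m = 1: t = λ / (2 n) = 421 / (2 × 2.56) = 82.2 nm.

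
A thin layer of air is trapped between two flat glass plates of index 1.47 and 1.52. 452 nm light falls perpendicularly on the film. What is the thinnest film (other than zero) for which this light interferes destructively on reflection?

Ray reflecting at the top interface goes from n = 1.47 toward n = 1.0: no phase shift.
At the lower boundary (n = 1.0 to n = 1.52) the reflected ray undergoes a half-wave phase shift.
Exactly one π shift → a net half-wave offset.
For dark reflection here: 2 n t = m λ.
Minimum nonzero at m = 1: t = λ / (2 n) = 452 / (2 × 1.0) = 226 nm.

226 nm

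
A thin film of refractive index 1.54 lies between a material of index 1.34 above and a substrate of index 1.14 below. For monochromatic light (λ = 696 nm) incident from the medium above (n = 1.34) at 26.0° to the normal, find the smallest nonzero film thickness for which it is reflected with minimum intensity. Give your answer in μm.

Ray reflecting at the top interface goes from n = 1.34 toward n = 1.54: a half-wave phase shift.
Bottom surface (1.54 → 1.14): reflection off a lower-index medium gives no phase shift.
Exactly one π shift → a net half-wave offset.
For minimum reflection here: 2 n t cos θ_r = m λ.
Snell's law: 1.34 sin 26.0° = 1.54 sin θ_r → sin θ_r = 0.381, cos θ_r = 0.924.
Minimum nonzero at m = 1: t = λ / (2 n cos θ_r) = 696 / (2 × 1.54 × 0.924) = 244 nm.

0.244 μm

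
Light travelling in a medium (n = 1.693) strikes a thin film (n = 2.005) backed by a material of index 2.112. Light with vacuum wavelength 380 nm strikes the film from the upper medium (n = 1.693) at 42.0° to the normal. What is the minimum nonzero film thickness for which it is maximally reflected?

115 nm

At the upper boundary (n = 1.693 to n = 2.005) the reflected ray undergoes a half-wave phase shift.
At the lower boundary (n = 2.005 to n = 2.112) the reflected ray undergoes a half-wave phase shift.
Zero or two π shifts → no net half-wave offset.
For bright reflection here: 2 n t cos θ_r = m λ.
Snell's law: 1.693 sin 42.0° = 2.005 sin θ_r → sin θ_r = 0.565, cos θ_r = 0.825.
Minimum nonzero at m = 1: t = λ / (2 n cos θ_r) = 380 / (2 × 2.005 × 0.825) = 115 nm.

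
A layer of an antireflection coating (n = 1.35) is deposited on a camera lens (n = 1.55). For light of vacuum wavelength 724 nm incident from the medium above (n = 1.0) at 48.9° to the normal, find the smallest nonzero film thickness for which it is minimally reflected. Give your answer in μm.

0.162 μm

At the upper boundary (n = 1.0 to n = 1.35) the reflected ray undergoes a half-wave phase shift.
Ray reflecting at the bottom interface goes from n = 1.35 toward n = 1.55: a half-wave phase shift.
Net: no relative phase inversion (both shifts match).
With no net inversion, destructive interference in reflection requires 2 n t cos θ_r = (m + ½) λ.
Snell's law: 1.0 sin 48.9° = 1.35 sin θ_r → sin θ_r = 0.558, cos θ_r = 0.830.
Minimum at m = 0: t = λ / (4 n cos θ_r) = 724 / (4 × 1.35 × 0.830) = 162 nm.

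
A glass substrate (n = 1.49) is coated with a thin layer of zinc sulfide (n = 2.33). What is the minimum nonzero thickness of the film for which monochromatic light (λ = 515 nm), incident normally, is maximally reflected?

55.3 nm

At the upper boundary (n = 1.0 to n = 2.33) the reflected ray undergoes a half-wave phase shift.
At the lower boundary (n = 2.33 to n = 1.49) the reflected ray undergoes no phase shift.
The two reflections differ by half a wavelength.
For strong reflection here: 2 n t = (m + ½) λ.
Minimum at m = 0: t = λ / (4 n) = 515 / (4 × 2.33) = 55.3 nm.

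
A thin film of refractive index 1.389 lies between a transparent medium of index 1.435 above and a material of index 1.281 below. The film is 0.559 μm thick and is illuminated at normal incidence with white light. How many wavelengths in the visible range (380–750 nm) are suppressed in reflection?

2

Ray reflecting at the top interface goes from n = 1.435 toward n = 1.389: no phase shift.
Bottom surface (1.389 → 1.281): reflection off a lower-index medium gives no phase shift.
Net: no relative phase inversion (both shifts match).
So the condition for destructive reflection is 2 n t = (m + ½) λ.
λ = 2 n t / (m + ½) = 1553 / (m + ½) nm.
m=1: 1035 nm (IR); m=2: 621 nm (visible); m=3: 444 nm (visible); m=4: 345 nm (UV).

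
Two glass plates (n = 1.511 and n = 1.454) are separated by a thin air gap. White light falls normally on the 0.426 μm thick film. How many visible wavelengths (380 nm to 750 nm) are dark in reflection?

1

Top surface (1.511 → 1.0): reflection off a lower-index medium gives no phase shift.
At the lower boundary (n = 1.0 to n = 1.454) the reflected ray undergoes a half-wave phase shift.
Exactly one π shift → a net half-wave offset.
With one net inversion, destructive interference in reflection requires 2 n t = m λ.
λ = 2 n t / m = 852 / m nm.
m=1: 852 nm (IR); m=2: 426 nm (visible); m=3: 284 nm (UV).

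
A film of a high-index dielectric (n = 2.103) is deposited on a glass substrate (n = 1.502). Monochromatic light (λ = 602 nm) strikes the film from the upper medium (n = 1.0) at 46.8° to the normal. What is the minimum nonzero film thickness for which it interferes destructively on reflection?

153 nm

At the upper boundary (n = 1.0 to n = 2.103) the reflected ray undergoes a half-wave phase shift.
At the lower boundary (n = 2.103 to n = 1.502) the reflected ray undergoes no phase shift.
Net: one phase inversion between the two reflected rays.
For minimum reflection here: 2 n t cos θ_r = m λ.
Snell's law: 1.0 sin 46.8° = 2.103 sin θ_r → sin θ_r = 0.347, cos θ_r = 0.938.
Minimum nonzero at m = 1: t = λ / (2 n cos θ_r) = 602 / (2 × 2.103 × 0.938) = 153 nm.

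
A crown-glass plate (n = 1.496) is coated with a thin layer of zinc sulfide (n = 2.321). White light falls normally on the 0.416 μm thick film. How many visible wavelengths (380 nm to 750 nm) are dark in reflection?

3

Ray reflecting at the top interface goes from n = 1.0 toward n = 2.321: a half-wave phase shift.
Ray reflecting at the bottom interface goes from n = 2.321 toward n = 1.496: no phase shift.
Exactly one π shift → a net half-wave offset.
So the condition for destructive reflection is 2 n t = m λ.
λ = 2 n t / m = 1931 / m nm.
m=2: 966 nm (IR); m=3: 644 nm (visible); m=4: 483 nm (visible); m=5: 386 nm (visible); m=6: 322 nm (UV).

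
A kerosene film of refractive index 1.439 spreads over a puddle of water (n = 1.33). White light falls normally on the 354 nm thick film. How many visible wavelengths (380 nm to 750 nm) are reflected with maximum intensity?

2

Top surface (1.0 → 1.439): reflection off a higher-index medium gives a half-wave phase shift.
At the lower boundary (n = 1.439 to n = 1.33) the reflected ray undergoes no phase shift.
The two reflections differ by half a wavelength.
For maximum reflection here: 2 n t = (m + ½) λ.
λ = 2 n t / (m + ½) = 1019 / (m + ½) nm.
m=0: 2038 nm (IR); m=1: 679 nm (visible); m=2: 408 nm (visible); m=3: 291 nm (UV).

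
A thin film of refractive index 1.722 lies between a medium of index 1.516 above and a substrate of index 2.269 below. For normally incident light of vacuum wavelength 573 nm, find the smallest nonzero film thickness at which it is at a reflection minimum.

83.2 nm

At the upper boundary (n = 1.516 to n = 1.722) the reflected ray undergoes a half-wave phase shift.
Bottom surface (1.722 → 2.269): reflection off a higher-index medium gives a half-wave phase shift.
Net: no relative phase inversion (both shifts match).
For weak reflection here: 2 n t = (m + ½) λ.
Minimum at m = 0: t = λ / (4 n) = 573 / (4 × 1.722) = 83.2 nm.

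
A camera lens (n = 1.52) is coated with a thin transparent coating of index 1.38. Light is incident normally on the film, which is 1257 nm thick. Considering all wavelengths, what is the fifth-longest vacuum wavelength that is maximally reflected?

Ray reflecting at the top interface goes from n = 1.0 toward n = 1.38: a half-wave phase shift.
At the lower boundary (n = 1.38 to n = 1.52) the reflected ray undergoes a half-wave phase shift.
Net: no relative phase inversion (both shifts match).
So the condition for constructive reflection is 2 n t = m λ.
λ = 2 n t / m. The fifth-longest wavelength is m = 5: λ = 2 × 1.38 × 1257 / 5.00 = 694 nm.

694 nm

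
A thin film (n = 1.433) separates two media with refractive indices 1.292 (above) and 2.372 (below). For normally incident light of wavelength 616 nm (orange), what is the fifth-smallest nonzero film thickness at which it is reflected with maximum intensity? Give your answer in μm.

1.07 μm

At the upper boundary (n = 1.292 to n = 1.433) the reflected ray undergoes a half-wave phase shift.
At the lower boundary (n = 1.433 to n = 2.372) the reflected ray undergoes a half-wave phase shift.
Zero or two π shifts → no net half-wave offset.
So the condition for constructive reflection is 2 n t = m λ.
The fifth-smallest nonzero thickness corresponds to m = 5: t = m λ / (2 n) = 5.00 × 616 / (2 × 1.433) = 1075 nm.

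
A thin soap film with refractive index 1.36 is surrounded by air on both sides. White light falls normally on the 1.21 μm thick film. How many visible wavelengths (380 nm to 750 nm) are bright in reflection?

Ray reflecting at the top interface goes from n = 1.0 toward n = 1.36: a half-wave phase shift.
Ray reflecting at the bottom interface goes from n = 1.36 toward n = 1.0: no phase shift.
Exactly one π shift → a net half-wave offset.
For bright reflection here: 2 n t = (m + ½) λ.
λ = 2 n t / (m + ½) = 3291 / (m + ½) nm.
m=3: 940 nm (IR); m=4: 731 nm (visible); m=5: 598 nm (visible); m=6: 506 nm (visible); m=7: 439 nm (visible); m=8: 387 nm (visible); m=9: 346 nm (UV).

5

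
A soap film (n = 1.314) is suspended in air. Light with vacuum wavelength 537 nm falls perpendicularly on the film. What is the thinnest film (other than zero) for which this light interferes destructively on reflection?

Top surface (1.0 → 1.314): reflection off a higher-index medium gives a half-wave phase shift.
At the lower boundary (n = 1.314 to n = 1.0) the reflected ray undergoes no phase shift.
The two reflections differ by half a wavelength.
With one net inversion, destructive interference in reflection requires 2 n t = m λ.
Minimum nonzero at m = 1: t = λ / (2 n) = 537 / (2 × 1.314) = 204 nm.

204 nm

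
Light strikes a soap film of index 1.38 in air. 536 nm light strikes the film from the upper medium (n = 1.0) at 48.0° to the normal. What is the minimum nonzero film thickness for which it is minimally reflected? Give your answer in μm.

0.230 μm

At the upper boundary (n = 1.0 to n = 1.38) the reflected ray undergoes a half-wave phase shift.
At the lower boundary (n = 1.38 to n = 1.0) the reflected ray undergoes no phase shift.
Exactly one π shift → a net half-wave offset.
With one net inversion, destructive interference in reflection requires 2 n t cos θ_r = m λ.
Snell's law: 1.0 sin 48.0° = 1.38 sin θ_r → sin θ_r = 0.539, cos θ_r = 0.843.
Minimum nonzero at m = 1: t = λ / (2 n cos θ_r) = 536 / (2 × 1.38 × 0.843) = 230 nm.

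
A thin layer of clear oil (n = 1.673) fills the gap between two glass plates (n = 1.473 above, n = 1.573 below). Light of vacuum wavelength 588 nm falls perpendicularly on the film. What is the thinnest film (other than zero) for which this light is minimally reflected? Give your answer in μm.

0.176 μm

Ray reflecting at the top interface goes from n = 1.473 toward n = 1.673: a half-wave phase shift.
Ray reflecting at the bottom interface goes from n = 1.673 toward n = 1.573: no phase shift.
Exactly one π shift → a net half-wave offset.
So the condition for destructive reflection is 2 n t = m λ.
Minimum nonzero at m = 1: t = λ / (2 n) = 588 / (2 × 1.673) = 176 nm.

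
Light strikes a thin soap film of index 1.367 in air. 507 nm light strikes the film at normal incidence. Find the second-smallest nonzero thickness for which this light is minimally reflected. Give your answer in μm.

Top surface (1.0 → 1.367): reflection off a higher-index medium gives a half-wave phase shift.
At the lower boundary (n = 1.367 to n = 1.0) the reflected ray undergoes no phase shift.
The two reflections differ by half a wavelength.
With one net inversion, destructive interference in reflection requires 2 n t = m λ.
The second-smallest nonzero thickness corresponds to m = 2: t = m λ / (2 n) = 2.00 × 507 / (2 × 1.367) = 371 nm.

0.371 μm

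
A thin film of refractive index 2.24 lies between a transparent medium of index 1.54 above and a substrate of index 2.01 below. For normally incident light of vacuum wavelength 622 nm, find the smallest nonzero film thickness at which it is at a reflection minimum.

Ray reflecting at the top interface goes from n = 1.54 toward n = 2.24: a half-wave phase shift.
Bottom surface (2.24 → 2.01): reflection off a lower-index medium gives no phase shift.
Net: one phase inversion between the two reflected rays.
So the condition for destructive reflection is 2 n t = m λ.
Minimum nonzero at m = 1: t = λ / (2 n) = 622 / (2 × 2.24) = 139 nm.

139 nm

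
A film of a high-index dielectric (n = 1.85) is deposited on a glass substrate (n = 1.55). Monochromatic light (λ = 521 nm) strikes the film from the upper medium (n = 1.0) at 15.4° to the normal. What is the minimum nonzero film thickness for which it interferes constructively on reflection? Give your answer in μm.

0.0711 μm

Ray reflecting at the top interface goes from n = 1.0 toward n = 1.85: a half-wave phase shift.
Ray reflecting at the bottom interface goes from n = 1.85 toward n = 1.55: no phase shift.
Exactly one π shift → a net half-wave offset.
For maximum reflection here: 2 n t cos θ_r = (m + ½) λ.
Snell's law: 1.0 sin 15.4° = 1.85 sin θ_r → sin θ_r = 0.144, cos θ_r = 0.990.
Minimum at m = 0: t = λ / (4 n cos θ_r) = 521 / (4 × 1.85 × 0.990) = 71.1 nm.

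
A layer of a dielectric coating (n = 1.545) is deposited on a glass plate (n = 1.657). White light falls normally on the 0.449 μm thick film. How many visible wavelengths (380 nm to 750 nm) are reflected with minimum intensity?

2

Top surface (1.0 → 1.545): reflection off a higher-index medium gives a half-wave phase shift.
At the lower boundary (n = 1.545 to n = 1.657) the reflected ray undergoes a half-wave phase shift.
Zero or two π shifts → no net half-wave offset.
With no net inversion, destructive interference in reflection requires 2 n t = (m + ½) λ.
λ = 2 n t / (m + ½) = 1387 / (m + ½) nm.
m=1: 925 nm (IR); m=2: 555 nm (visible); m=3: 396 nm (visible); m=4: 308 nm (UV).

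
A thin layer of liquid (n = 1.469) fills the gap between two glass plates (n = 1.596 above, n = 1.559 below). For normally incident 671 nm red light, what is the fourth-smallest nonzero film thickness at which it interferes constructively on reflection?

799 nm

Top surface (1.596 → 1.469): reflection off a lower-index medium gives no phase shift.
Bottom surface (1.469 → 1.559): reflection off a higher-index medium gives a half-wave phase shift.
Exactly one π shift → a net half-wave offset.
So the condition for constructive reflection is 2 n t = (m + ½) λ.
The fourth-smallest nonzero thickness corresponds to m = 3: t = (m + ½) λ / (2 n) = 3.50 × 671 / (2 × 1.469) = 799 nm.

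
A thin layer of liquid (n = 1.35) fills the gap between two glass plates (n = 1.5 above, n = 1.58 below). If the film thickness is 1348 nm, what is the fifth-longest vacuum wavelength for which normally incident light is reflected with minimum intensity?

728 nm

At the upper boundary (n = 1.5 to n = 1.35) the reflected ray undergoes no phase shift.
Ray reflecting at the bottom interface goes from n = 1.35 toward n = 1.58: a half-wave phase shift.
Net: one phase inversion between the two reflected rays.
For weak reflection here: 2 n t = m λ.
λ = 2 n t / m. The fifth-longest wavelength is m = 5: λ = 2 × 1.35 × 1348 / 5.00 = 728 nm.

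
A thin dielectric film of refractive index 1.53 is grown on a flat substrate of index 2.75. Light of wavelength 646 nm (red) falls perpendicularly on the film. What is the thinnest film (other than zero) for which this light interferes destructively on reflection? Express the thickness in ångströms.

1056 Å

Top surface (1.0 → 1.53): reflection off a higher-index medium gives a half-wave phase shift.
At the lower boundary (n = 1.53 to n = 2.75) the reflected ray undergoes a half-wave phase shift.
The two reflections carry the same phase change, so no net offset.
For dark reflection here: 2 n t = (m + ½) λ.
Minimum at m = 0: t = λ / (4 n) = 646 / (4 × 1.53) = 106 nm.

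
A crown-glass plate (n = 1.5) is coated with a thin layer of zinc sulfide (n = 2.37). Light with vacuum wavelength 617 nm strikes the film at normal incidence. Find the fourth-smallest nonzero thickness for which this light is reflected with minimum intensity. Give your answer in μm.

0.521 μm

Top surface (1.0 → 2.37): reflection off a higher-index medium gives a half-wave phase shift.
Bottom surface (2.37 → 1.5): reflection off a lower-index medium gives no phase shift.
Exactly one π shift → a net half-wave offset.
With one net inversion, destructive interference in reflection requires 2 n t = m λ.
The fourth-smallest nonzero thickness corresponds to m = 4: t = m λ / (2 n) = 4.00 × 617 / (2 × 2.37) = 521 nm.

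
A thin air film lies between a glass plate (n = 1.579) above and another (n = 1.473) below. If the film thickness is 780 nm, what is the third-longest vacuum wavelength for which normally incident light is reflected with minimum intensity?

At the upper boundary (n = 1.579 to n = 1.0) the reflected ray undergoes no phase shift.
At the lower boundary (n = 1.0 to n = 1.473) the reflected ray undergoes a half-wave phase shift.
Exactly one π shift → a net half-wave offset.
So the condition for destructive reflection is 2 n t = m λ.
λ = 2 n t / m. The third-longest wavelength is m = 3: λ = 2 × 1.0 × 780 / 3.00 = 520 nm.

520 nm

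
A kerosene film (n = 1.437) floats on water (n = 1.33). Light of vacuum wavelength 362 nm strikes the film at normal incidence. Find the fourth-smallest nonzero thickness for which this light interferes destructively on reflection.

Top surface (1.0 → 1.437): reflection off a higher-index medium gives a half-wave phase shift.
Bottom surface (1.437 → 1.33): reflection off a lower-index medium gives no phase shift.
The two reflections differ by half a wavelength.
With one net inversion, destructive interference in reflection requires 2 n t = m λ.
The fourth-smallest nonzero thickness corresponds to m = 4: t = m λ / (2 n) = 4.00 × 362 / (2 × 1.437) = 504 nm.

504 nm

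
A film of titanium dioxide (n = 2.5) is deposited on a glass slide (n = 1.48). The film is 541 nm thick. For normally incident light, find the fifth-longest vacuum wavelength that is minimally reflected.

541 nm

At the upper boundary (n = 1.0 to n = 2.5) the reflected ray undergoes a half-wave phase shift.
At the lower boundary (n = 2.5 to n = 1.48) the reflected ray undergoes no phase shift.
Exactly one π shift → a net half-wave offset.
For weak reflection here: 2 n t = m λ.
λ = 2 n t / m. The fifth-longest wavelength is m = 5: λ = 2 × 2.5 × 541 / 5.00 = 541 nm.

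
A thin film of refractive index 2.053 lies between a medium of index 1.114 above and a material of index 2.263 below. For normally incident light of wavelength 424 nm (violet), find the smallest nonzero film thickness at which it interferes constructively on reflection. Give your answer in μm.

Top surface (1.114 → 2.053): reflection off a higher-index medium gives a half-wave phase shift.
Ray reflecting at the bottom interface goes from n = 2.053 toward n = 2.263: a half-wave phase shift.
Zero or two π shifts → no net half-wave offset.
For bright reflection here: 2 n t = m λ.
Minimum nonzero at m = 1: t = λ / (2 n) = 424 / (2 × 2.053) = 103 nm.

0.103 μm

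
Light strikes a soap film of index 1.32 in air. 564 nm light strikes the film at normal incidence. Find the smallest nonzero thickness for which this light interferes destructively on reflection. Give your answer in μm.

0.214 μm

Top surface (1.0 → 1.32): reflection off a higher-index medium gives a half-wave phase shift.
Bottom surface (1.32 → 1.0): reflection off a lower-index medium gives no phase shift.
Exactly one π shift → a net half-wave offset.
With one net inversion, destructive interference in reflection requires 2 n t = m λ.
The smallest nonzero thickness corresponds to m = 1: t = m λ / (2 n) = 1.00 × 564 / (2 × 1.32) = 214 nm.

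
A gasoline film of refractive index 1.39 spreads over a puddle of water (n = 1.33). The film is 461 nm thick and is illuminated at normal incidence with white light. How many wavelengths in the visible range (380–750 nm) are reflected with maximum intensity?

1

At the upper boundary (n = 1.0 to n = 1.39) the reflected ray undergoes a half-wave phase shift.
At the lower boundary (n = 1.39 to n = 1.33) the reflected ray undergoes no phase shift.
Exactly one π shift → a net half-wave offset.
For maximum reflection here: 2 n t = (m + ½) λ.
λ = 2 n t / (m + ½) = 1282 / (m + ½) nm.
m=1: 854 nm (IR); m=2: 513 nm (visible); m=3: 366 nm (UV).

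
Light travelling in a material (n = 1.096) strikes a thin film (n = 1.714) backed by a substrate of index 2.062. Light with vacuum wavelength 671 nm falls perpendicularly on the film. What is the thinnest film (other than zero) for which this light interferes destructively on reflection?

97.9 nm

Ray reflecting at the top interface goes from n = 1.096 toward n = 1.714: a half-wave phase shift.
Bottom surface (1.714 → 2.062): reflection off a higher-index medium gives a half-wave phase shift.
The two reflections carry the same phase change, so no net offset.
So the condition for destructive reflection is 2 n t = (m + ½) λ.
Minimum at m = 0: t = λ / (4 n) = 671 / (4 × 1.714) = 97.9 nm.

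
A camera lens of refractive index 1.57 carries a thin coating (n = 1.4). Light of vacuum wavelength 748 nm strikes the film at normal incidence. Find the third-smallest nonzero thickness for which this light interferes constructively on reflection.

At the upper boundary (n = 1.0 to n = 1.4) the reflected ray undergoes a half-wave phase shift.
Ray reflecting at the bottom interface goes from n = 1.4 toward n = 1.57: a half-wave phase shift.
Net: no relative phase inversion (both shifts match).
With no net inversion, constructive interference in reflection requires 2 n t = m λ.
The third-smallest nonzero thickness corresponds to m = 3: t = m λ / (2 n) = 3.00 × 748 / (2 × 1.4) = 801 nm.

801 nm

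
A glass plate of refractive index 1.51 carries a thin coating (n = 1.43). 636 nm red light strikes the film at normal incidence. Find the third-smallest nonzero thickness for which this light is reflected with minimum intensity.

Ray reflecting at the top interface goes from n = 1.0 toward n = 1.43: a half-wave phase shift.
Bottom surface (1.43 → 1.51): reflection off a higher-index medium gives a half-wave phase shift.
The two reflections carry the same phase change, so no net offset.
For minimum reflection here: 2 n t = (m + ½) λ.
The third-smallest nonzero thickness corresponds to m = 2: t = (m + ½) λ / (2 n) = 2.50 × 636 / (2 × 1.43) = 556 nm.

556 nm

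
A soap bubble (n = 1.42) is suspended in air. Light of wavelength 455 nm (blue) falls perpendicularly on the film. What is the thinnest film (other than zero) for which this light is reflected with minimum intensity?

Ray reflecting at the top interface goes from n = 1.0 toward n = 1.42: a half-wave phase shift.
Ray reflecting at the bottom interface goes from n = 1.42 toward n = 1.0: no phase shift.
The two reflections differ by half a wavelength.
For dark reflection here: 2 n t = m λ.
Minimum nonzero at m = 1: t = λ / (2 n) = 455 / (2 × 1.42) = 160 nm.

160 nm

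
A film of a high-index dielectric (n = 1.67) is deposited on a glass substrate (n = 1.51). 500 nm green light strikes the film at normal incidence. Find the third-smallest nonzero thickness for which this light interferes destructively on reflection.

At the upper boundary (n = 1.0 to n = 1.67) the reflected ray undergoes a half-wave phase shift.
Ray reflecting at the bottom interface goes from n = 1.67 toward n = 1.51: no phase shift.
The two reflections differ by half a wavelength.
With one net inversion, destructive interference in reflection requires 2 n t = m λ.
The third-smallest nonzero thickness corresponds to m = 3: t = m λ / (2 n) = 3.00 × 500 / (2 × 1.67) = 449 nm.

449 nm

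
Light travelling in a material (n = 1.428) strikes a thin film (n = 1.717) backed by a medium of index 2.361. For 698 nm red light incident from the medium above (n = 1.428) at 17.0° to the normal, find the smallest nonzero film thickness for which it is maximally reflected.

At the upper boundary (n = 1.428 to n = 1.717) the reflected ray undergoes a half-wave phase shift.
At the lower boundary (n = 1.717 to n = 2.361) the reflected ray undergoes a half-wave phase shift.
Net: no relative phase inversion (both shifts match).
With no net inversion, constructive interference in reflection requires 2 n t cos θ_r = m λ.
Snell's law: 1.428 sin 17.0° = 1.717 sin θ_r → sin θ_r = 0.243, cos θ_r = 0.970.
Minimum nonzero at m = 1: t = λ / (2 n cos θ_r) = 698 / (2 × 1.717 × 0.970) = 210 nm.

210 nm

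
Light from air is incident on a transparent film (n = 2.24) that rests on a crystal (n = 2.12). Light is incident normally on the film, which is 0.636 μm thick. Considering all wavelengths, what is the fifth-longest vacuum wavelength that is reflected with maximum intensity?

633 nm

Ray reflecting at the top interface goes from n = 1.0 toward n = 2.24: a half-wave phase shift.
At the lower boundary (n = 2.24 to n = 2.12) the reflected ray undergoes no phase shift.
The two reflections differ by half a wavelength.
With one net inversion, constructive interference in reflection requires 2 n t = (m + ½) λ.
λ = 2 n t / (m + ½). The fifth-longest wavelength is m = 4: λ = 2 × 2.24 × 636 / 4.50 = 633 nm.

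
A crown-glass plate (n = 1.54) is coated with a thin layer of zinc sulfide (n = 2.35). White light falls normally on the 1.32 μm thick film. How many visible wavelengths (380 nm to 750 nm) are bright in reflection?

Top surface (1.0 → 2.35): reflection off a higher-index medium gives a half-wave phase shift.
Ray reflecting at the bottom interface goes from n = 2.35 toward n = 1.54: no phase shift.
Net: one phase inversion between the two reflected rays.
So the condition for constructive reflection is 2 n t = (m + ½) λ.
λ = 2 n t / (m + ½) = 6204 / (m + ½) nm.
m=7: 827 nm (IR); m=8: 730 nm (visible); m=9: 653 nm (visible); m=10: 591 nm (visible); m=11: 539 nm (visible); m=12: 496 nm (visible); m=13: 460 nm (visible); m=14: 428 nm (visible); m=15: 400 nm (visible); m=16: 376 nm (UV).

8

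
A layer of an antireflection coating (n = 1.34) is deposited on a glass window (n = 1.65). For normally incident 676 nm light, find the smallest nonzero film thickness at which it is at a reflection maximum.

252 nm

At the upper boundary (n = 1.0 to n = 1.34) the reflected ray undergoes a half-wave phase shift.
At the lower boundary (n = 1.34 to n = 1.65) the reflected ray undergoes a half-wave phase shift.
Net: no relative phase inversion (both shifts match).
For maximum reflection here: 2 n t = m λ.
Minimum nonzero at m = 1: t = λ / (2 n) = 676 / (2 × 1.34) = 252 nm.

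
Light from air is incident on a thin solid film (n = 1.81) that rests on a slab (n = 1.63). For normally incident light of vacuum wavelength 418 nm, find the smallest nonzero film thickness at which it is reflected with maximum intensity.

Top surface (1.0 → 1.81): reflection off a higher-index medium gives a half-wave phase shift.
At the lower boundary (n = 1.81 to n = 1.63) the reflected ray undergoes no phase shift.
Net: one phase inversion between the two reflected rays.
With one net inversion, constructive interference in reflection requires 2 n t = (m + ½) λ.
Minimum at m = 0: t = λ / (4 n) = 418 / (4 × 1.81) = 57.7 nm.

57.7 nm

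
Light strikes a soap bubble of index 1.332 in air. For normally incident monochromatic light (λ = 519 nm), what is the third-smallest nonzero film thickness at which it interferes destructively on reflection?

584 nm

Ray reflecting at the top interface goes from n = 1.0 toward n = 1.332: a half-wave phase shift.
Ray reflecting at the bottom interface goes from n = 1.332 toward n = 1.0: no phase shift.
Net: one phase inversion between the two reflected rays.
For minimum reflection here: 2 n t = m λ.
The third-smallest nonzero thickness corresponds to m = 3: t = m λ / (2 n) = 3.00 × 519 / (2 × 1.332) = 584 nm.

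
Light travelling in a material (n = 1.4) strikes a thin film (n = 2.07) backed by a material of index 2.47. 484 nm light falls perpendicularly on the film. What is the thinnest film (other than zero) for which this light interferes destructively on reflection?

58.5 nm

Ray reflecting at the top interface goes from n = 1.4 toward n = 2.07: a half-wave phase shift.
Ray reflecting at the bottom interface goes from n = 2.07 toward n = 2.47: a half-wave phase shift.
Zero or two π shifts → no net half-wave offset.
For dark reflection here: 2 n t = (m + ½) λ.
Minimum at m = 0: t = λ / (4 n) = 484 / (4 × 2.07) = 58.5 nm.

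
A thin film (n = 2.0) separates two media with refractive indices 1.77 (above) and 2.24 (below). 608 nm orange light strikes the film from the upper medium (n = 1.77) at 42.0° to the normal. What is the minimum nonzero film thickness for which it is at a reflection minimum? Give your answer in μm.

Ray reflecting at the top interface goes from n = 1.77 toward n = 2.0: a half-wave phase shift.
Ray reflecting at the bottom interface goes from n = 2.0 toward n = 2.24: a half-wave phase shift.
Net: no relative phase inversion (both shifts match).
For weak reflection here: 2 n t cos θ_r = (m + ½) λ.
Snell's law: 1.77 sin 42.0° = 2.0 sin θ_r → sin θ_r = 0.592, cos θ_r = 0.806.
Minimum at m = 0: t = λ / (4 n cos θ_r) = 608 / (4 × 2.0 × 0.806) = 94.3 nm.

0.0943 μm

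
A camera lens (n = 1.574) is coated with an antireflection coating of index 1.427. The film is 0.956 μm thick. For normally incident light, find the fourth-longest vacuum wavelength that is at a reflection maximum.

Top surface (1.0 → 1.427): reflection off a higher-index medium gives a half-wave phase shift.
Bottom surface (1.427 → 1.574): reflection off a higher-index medium gives a half-wave phase shift.
The two reflections carry the same phase change, so no net offset.
With no net inversion, constructive interference in reflection requires 2 n t = m λ.
λ = 2 n t / m. The fourth-longest wavelength is m = 4: λ = 2 × 1.427 × 956 / 4.00 = 682 nm.

682 nm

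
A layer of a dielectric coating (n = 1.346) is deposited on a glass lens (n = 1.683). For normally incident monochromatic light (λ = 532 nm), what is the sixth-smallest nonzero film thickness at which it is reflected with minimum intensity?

Top surface (1.0 → 1.346): reflection off a higher-index medium gives a half-wave phase shift.
Ray reflecting at the bottom interface goes from n = 1.346 toward n = 1.683: a half-wave phase shift.
Net: no relative phase inversion (both shifts match).
With no net inversion, destructive interference in reflection requires 2 n t = (m + ½) λ.
The sixth-smallest nonzero thickness corresponds to m = 5: t = (m + ½) λ / (2 n) = 5.50 × 532 / (2 × 1.346) = 1087 nm.

1087 nm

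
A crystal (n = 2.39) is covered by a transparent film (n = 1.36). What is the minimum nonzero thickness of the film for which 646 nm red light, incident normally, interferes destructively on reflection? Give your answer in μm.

At the upper boundary (n = 1.0 to n = 1.36) the reflected ray undergoes a half-wave phase shift.
Bottom surface (1.36 → 2.39): reflection off a higher-index medium gives a half-wave phase shift.
The two reflections carry the same phase change, so no net offset.
For weak reflection here: 2 n t = (m + ½) λ.
Minimum at m = 0: t = λ / (4 n) = 646 / (4 × 1.36) = 119 nm.

0.119 μm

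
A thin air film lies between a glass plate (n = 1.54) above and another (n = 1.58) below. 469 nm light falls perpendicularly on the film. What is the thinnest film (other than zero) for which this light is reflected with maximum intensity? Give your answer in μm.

Top surface (1.54 → 1.0): reflection off a lower-index medium gives no phase shift.
At the lower boundary (n = 1.0 to n = 1.58) the reflected ray undergoes a half-wave phase shift.
The two reflections differ by half a wavelength.
With one net inversion, constructive interference in reflection requires 2 n t = (m + ½) λ.
Minimum at m = 0: t = λ / (4 n) = 469 / (4 × 1.0) = 117 nm.

0.117 μm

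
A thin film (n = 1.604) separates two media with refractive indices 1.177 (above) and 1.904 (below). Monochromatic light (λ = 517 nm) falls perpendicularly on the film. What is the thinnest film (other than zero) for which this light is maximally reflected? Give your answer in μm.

Ray reflecting at the top interface goes from n = 1.177 toward n = 1.604: a half-wave phase shift.
At the lower boundary (n = 1.604 to n = 1.904) the reflected ray undergoes a half-wave phase shift.
Zero or two π shifts → no net half-wave offset.
So the condition for constructive reflection is 2 n t = m λ.
Minimum nonzero at m = 1: t = λ / (2 n) = 517 / (2 × 1.604) = 161 nm.

0.161 μm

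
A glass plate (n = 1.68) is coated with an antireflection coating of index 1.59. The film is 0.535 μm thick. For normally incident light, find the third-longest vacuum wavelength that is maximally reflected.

567 nm

At the upper boundary (n = 1.0 to n = 1.59) the reflected ray undergoes a half-wave phase shift.
Bottom surface (1.59 → 1.68): reflection off a higher-index medium gives a half-wave phase shift.
Zero or two π shifts → no net half-wave offset.
So the condition for constructive reflection is 2 n t = m λ.
λ = 2 n t / m. The third-longest wavelength is m = 3: λ = 2 × 1.59 × 535 / 3.00 = 567 nm.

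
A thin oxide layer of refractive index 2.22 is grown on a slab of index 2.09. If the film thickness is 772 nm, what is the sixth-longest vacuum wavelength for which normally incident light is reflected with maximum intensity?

623 nm

Top surface (1.0 → 2.22): reflection off a higher-index medium gives a half-wave phase shift.
Bottom surface (2.22 → 2.09): reflection off a lower-index medium gives no phase shift.
Exactly one π shift → a net half-wave offset.
With one net inversion, constructive interference in reflection requires 2 n t = (m + ½) λ.
λ = 2 n t / (m + ½). The sixth-longest wavelength is m = 5: λ = 2 × 2.22 × 772 / 5.50 = 623 nm.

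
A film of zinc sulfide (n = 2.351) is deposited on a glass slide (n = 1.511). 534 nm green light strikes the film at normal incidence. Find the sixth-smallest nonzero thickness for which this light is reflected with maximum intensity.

625 nm

At the upper boundary (n = 1.0 to n = 2.351) the reflected ray undergoes a half-wave phase shift.
At the lower boundary (n = 2.351 to n = 1.511) the reflected ray undergoes no phase shift.
The two reflections differ by half a wavelength.
With one net inversion, constructive interference in reflection requires 2 n t = (m + ½) λ.
The sixth-smallest nonzero thickness corresponds to m = 5: t = (m + ½) λ / (2 n) = 5.50 × 534 / (2 × 2.351) = 625 nm.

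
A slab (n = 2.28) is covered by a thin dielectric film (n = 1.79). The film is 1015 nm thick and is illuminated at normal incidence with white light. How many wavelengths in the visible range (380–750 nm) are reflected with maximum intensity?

5

Top surface (1.0 → 1.79): reflection off a higher-index medium gives a half-wave phase shift.
Ray reflecting at the bottom interface goes from n = 1.79 toward n = 2.28: a half-wave phase shift.
Zero or two π shifts → no net half-wave offset.
For bright reflection here: 2 n t = m λ.
λ = 2 n t / m = 3634 / m nm.
m=4: 908 nm (IR); m=5: 727 nm (visible); m=6: 606 nm (visible); m=7: 519 nm (visible); m=8: 454 nm (visible); m=9: 404 nm (visible); m=10: 363 nm (UV).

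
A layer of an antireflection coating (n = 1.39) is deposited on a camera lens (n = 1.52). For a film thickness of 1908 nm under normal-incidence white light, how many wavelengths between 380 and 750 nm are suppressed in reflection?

Top surface (1.0 → 1.39): reflection off a higher-index medium gives a half-wave phase shift.
Ray reflecting at the bottom interface goes from n = 1.39 toward n = 1.52: a half-wave phase shift.
The two reflections carry the same phase change, so no net offset.
For weak reflection here: 2 n t = (m + ½) λ.
λ = 2 n t / (m + ½) = 5304 / (m + ½) nm.
m=6: 816 nm (IR); m=7: 707 nm (visible); m=8: 624 nm (visible); m=9: 558 nm (visible); m=10: 505 nm (visible); m=11: 461 nm (visible); m=12: 424 nm (visible); m=13: 393 nm (visible); m=14: 366 nm (UV).

7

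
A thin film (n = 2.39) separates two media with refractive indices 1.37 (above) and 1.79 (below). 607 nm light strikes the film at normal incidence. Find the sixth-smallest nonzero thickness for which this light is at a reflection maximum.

698 nm

At the upper boundary (n = 1.37 to n = 2.39) the reflected ray undergoes a half-wave phase shift.
At the lower boundary (n = 2.39 to n = 1.79) the reflected ray undergoes no phase shift.
Net: one phase inversion between the two reflected rays.
With one net inversion, constructive interference in reflection requires 2 n t = (m + ½) λ.
The sixth-smallest nonzero thickness corresponds to m = 5: t = (m + ½) λ / (2 n) = 5.50 × 607 / (2 × 2.39) = 698 nm.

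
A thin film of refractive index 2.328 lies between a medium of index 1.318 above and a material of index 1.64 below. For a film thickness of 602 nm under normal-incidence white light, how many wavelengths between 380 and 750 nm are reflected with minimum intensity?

4

At the upper boundary (n = 1.318 to n = 2.328) the reflected ray undergoes a half-wave phase shift.
At the lower boundary (n = 2.328 to n = 1.64) the reflected ray undergoes no phase shift.
Net: one phase inversion between the two reflected rays.
For weak reflection here: 2 n t = m λ.
λ = 2 n t / m = 2803 / m nm.
m=3: 934 nm (IR); m=4: 701 nm (visible); m=5: 561 nm (visible); m=6: 467 nm (visible); m=7: 400 nm (visible); m=8: 350 nm (UV).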